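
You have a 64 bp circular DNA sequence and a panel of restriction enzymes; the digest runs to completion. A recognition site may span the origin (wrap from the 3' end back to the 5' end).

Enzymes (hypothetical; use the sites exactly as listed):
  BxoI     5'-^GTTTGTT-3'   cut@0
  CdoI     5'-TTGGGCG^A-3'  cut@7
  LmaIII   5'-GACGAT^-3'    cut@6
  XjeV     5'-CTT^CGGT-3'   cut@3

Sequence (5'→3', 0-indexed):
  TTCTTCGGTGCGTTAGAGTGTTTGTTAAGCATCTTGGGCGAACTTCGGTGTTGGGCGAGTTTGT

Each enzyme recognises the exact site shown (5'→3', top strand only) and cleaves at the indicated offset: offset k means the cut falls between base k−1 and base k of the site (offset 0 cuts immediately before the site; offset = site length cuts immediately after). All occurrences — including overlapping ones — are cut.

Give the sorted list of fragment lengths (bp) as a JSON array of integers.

Per-enzyme occurrences:
  BxoI (GTTTGTT, off=0): starts [19, 58] → cuts [19, 58]
  CdoI (TTGGGCGA, off=7): starts [33, 50] → cuts [40, 57]
  LmaIII (GACGAT, off=6): no sites
  XjeV (CTTCGGT, off=3): starts [2, 42] → cuts [5, 45]

All cut coordinates (distinct, sorted): [5, 19, 40, 45, 57, 58]

Fragment lengths:
  5→19: 14 bp
  19→40: 21 bp
  40→45: 5 bp
  45→57: 12 bp
  57→58: 1 bp
  58→5 (wrap): 64-58+5 = 11 bp

[1,5,11,12,14,21]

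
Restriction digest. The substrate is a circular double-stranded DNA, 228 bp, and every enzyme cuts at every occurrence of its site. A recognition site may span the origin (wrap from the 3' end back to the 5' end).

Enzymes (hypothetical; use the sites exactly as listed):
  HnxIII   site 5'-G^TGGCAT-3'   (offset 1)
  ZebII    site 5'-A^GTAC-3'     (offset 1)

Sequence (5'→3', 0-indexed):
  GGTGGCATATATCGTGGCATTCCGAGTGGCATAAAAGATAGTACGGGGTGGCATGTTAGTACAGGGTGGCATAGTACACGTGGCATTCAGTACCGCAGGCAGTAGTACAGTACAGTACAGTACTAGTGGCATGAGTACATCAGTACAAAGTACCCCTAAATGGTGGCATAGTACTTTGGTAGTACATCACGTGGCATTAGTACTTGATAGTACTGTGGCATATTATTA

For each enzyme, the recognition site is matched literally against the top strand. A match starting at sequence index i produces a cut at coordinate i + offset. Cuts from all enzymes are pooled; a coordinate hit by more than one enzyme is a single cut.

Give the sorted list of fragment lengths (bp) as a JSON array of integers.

Site scan:
  HnxIII GTGGCAT/1: at [1, 13, 25, 47, 65, 79, 125, 162, 190, 214] ⇒ [2, 14, 26, 48, 66, 80, 126, 163, 191, 215]
  ZebII AGTAC/1: at [39, 57, 72, 88, 103, 108, 113, 118, 133, 141, 148, 169, 180, 198, 208] ⇒ [40, 58, 73, 89, 104, 109, 114, 119, 134, 142, 149, 170, 181, 199, 209]

All cut coordinates (distinct, sorted): [2, 14, 26, 40, 48, 58, 66, 73, 80, 89, 104, 109, 114, 119, 126, 134, 142, 149, 163, 170, 181, 191, 199, 209, 215]

Fragment lengths:
  2→14: 12 bp
  14→26: 12 bp
  26→40: 14 bp
  40→48: 8 bp
  48→58: 10 bp
  58→66: 8 bp
  66→73: 7 bp
  73→80: 7 bp
  80→89: 9 bp
  89→104: 15 bp
  104→109: 5 bp
  109→114: 5 bp
  114→119: 5 bp
  119→126: 7 bp
  126→134: 8 bp
  134→142: 8 bp
  142→149: 7 bp
  149→163: 14 bp
  163→170: 7 bp
  170→181: 11 bp
  181→191: 10 bp
  191→199: 8 bp
  199→209: 10 bp
  209→215: 6 bp
  215→2 (wrap): 228-215+2 = 15 bp

[5,5,5,6,7,7,7,7,7,8,8,8,8,8,9,10,10,10,11,12,12,14,14,15,15]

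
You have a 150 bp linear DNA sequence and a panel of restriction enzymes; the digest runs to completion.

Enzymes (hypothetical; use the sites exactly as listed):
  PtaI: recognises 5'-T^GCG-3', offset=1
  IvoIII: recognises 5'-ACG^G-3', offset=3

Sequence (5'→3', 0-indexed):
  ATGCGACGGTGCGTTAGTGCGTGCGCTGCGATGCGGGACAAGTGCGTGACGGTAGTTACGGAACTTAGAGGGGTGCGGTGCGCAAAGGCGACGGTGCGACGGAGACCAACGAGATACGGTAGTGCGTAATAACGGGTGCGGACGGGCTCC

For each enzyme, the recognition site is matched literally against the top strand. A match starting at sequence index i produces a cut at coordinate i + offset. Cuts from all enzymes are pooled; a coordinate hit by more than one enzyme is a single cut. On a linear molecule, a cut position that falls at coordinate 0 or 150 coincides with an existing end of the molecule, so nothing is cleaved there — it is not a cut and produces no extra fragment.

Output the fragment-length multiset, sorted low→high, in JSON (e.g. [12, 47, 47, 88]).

Site scan:
  PtaI TGCG/1: at [1, 9, 17, 21, 26, 31, 42, 73, 78, 94, 122, 136] ⇒ [2, 10, 18, 22, 27, 32, 43, 74, 79, 95, 123, 137]
  IvoIII ACGG/3: at [5, 48, 57, 90, 98, 115, 131, 141] ⇒ [8, 51, 60, 93, 101, 118, 134, 144]

Pooled cuts: [2, 8, 10, 18, 22, 27, 32, 43, 51, 60, 74, 79, 93, 95, 101, 118, 123, 134, 137, 144]

Fragment lengths:
  [0,2): 2 bp
  [2,8): 6 bp
  [8,10): 2 bp
  [10,18): 8 bp
  [18,22): 4 bp
  [22,27): 5 bp
  [27,32): 5 bp
  [32,43): 11 bp
  [43,51): 8 bp
  [51,60): 9 bp
  [60,74): 14 bp
  [74,79): 5 bp
  [79,93): 14 bp
  [93,95): 2 bp
  [95,101): 6 bp
  [101,118): 17 bp
  [118,123): 5 bp
  [123,134): 11 bp
  [134,137): 3 bp
  [137,144): 7 bp
  [144,150): 6 bp

[2,2,2,3,4,5,5,5,5,6,6,6,7,8,8,9,11,11,14,14,17]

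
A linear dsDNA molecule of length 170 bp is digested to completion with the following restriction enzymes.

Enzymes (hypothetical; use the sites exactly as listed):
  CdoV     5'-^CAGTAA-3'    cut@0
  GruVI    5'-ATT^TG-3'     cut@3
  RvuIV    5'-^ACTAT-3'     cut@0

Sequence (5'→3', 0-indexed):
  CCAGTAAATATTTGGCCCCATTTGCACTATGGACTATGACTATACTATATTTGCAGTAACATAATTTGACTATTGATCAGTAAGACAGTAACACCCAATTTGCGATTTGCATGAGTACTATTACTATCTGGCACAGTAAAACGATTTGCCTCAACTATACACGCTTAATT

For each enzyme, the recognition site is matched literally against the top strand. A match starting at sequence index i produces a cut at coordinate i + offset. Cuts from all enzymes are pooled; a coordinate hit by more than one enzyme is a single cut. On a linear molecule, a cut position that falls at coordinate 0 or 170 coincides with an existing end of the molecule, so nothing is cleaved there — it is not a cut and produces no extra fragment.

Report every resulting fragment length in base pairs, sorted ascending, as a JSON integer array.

Scan for sites:
  CdoV (CAGTAA, off=0): starts [1, 53, 77, 85, 133] → cuts [1, 53, 77, 85, 133]
  GruVI (ATTTG, off=3): starts [9, 19, 48, 63, 97, 104, 143] → cuts [12, 22, 51, 66, 100, 107, 146]
  RvuIV (ACTAT, off=0): starts [25, 32, 38, 43, 68, 116, 122, 153] → cuts [25, 32, 38, 43, 68, 116, 122, 153]

Pooled cuts: [1, 12, 22, 25, 32, 38, 43, 51, 53, 66, 68, 77, 85, 100, 107, 116, 122, 133, 146, 153]

Fragment lengths:
  [0,1): 1 bp
  [1,12): 11 bp
  [12,22): 10 bp
  [22,25): 3 bp
  [25,32): 7 bp
  [32,38): 6 bp
  [38,43): 5 bp
  [43,51): 8 bp
  [51,53): 2 bp
  [53,66): 13 bp
  [66,68): 2 bp
  [68,77): 9 bp
  [77,85): 8 bp
  [85,100): 15 bp
  [100,107): 7 bp
  [107,116): 9 bp
  [116,122): 6 bp
  [122,133): 11 bp
  [133,146): 13 bp
  [146,153): 7 bp
  [153,170): 17 bp

[1,2,2,3,5,6,6,7,7,7,8,8,9,9,10,11,11,13,13,15,17]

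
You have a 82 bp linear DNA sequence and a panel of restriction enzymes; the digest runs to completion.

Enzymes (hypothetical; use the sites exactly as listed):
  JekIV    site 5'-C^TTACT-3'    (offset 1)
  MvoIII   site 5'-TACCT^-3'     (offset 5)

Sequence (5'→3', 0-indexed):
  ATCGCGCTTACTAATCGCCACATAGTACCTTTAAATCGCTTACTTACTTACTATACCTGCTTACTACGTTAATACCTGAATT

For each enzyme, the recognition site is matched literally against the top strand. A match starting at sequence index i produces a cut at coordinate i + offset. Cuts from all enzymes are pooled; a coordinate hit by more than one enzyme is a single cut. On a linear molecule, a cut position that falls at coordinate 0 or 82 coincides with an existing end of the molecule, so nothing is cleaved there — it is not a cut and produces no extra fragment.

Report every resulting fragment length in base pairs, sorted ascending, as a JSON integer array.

[2,4,4,5,7,9,11,17,23]

Scan for sites:
  JekIV (CTTACT, off=1): starts [6, 38, 42, 46, 59] → cuts [7, 39, 43, 47, 60]
  MvoIII (TACCT, off=5): starts [25, 53, 72] → cuts [30, 58, 77]

All cut coordinates (distinct, sorted): [7, 30, 39, 43, 47, 58, 60, 77]

Fragment lengths:
  [0,7): 7 bp
  [7,30): 23 bp
  [30,39): 9 bp
  [39,43): 4 bp
  [43,47): 4 bp
  [47,58): 11 bp
  [58,60): 2 bp
  [60,77): 17 bp
  [77,82): 5 bp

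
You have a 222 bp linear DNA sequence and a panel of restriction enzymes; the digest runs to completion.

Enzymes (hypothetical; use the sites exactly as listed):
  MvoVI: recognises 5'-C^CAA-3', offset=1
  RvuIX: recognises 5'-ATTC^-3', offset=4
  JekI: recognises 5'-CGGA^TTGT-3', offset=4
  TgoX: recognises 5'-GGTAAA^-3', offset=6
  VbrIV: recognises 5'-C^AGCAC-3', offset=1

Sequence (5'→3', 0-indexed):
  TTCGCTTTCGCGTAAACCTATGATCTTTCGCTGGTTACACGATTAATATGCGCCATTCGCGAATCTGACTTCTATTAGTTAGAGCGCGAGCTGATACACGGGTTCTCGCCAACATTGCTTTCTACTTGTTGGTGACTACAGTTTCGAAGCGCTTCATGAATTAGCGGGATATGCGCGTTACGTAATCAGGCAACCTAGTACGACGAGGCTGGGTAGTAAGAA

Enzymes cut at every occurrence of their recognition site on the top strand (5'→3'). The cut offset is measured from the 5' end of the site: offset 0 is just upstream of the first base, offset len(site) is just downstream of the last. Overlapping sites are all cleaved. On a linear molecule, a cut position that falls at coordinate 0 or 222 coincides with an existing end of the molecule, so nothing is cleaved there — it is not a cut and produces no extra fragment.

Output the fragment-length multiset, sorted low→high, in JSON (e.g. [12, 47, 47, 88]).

[51,58,113]

Site scan:
  MvoVI (CCAA, off=1): starts [108] → cuts [109]
  RvuIX (ATTC, off=4): starts [54] → cuts [58]
  JekI (CGGATTGT, off=4): no sites
  TgoX (GGTAAA, off=6): no sites
  VbrIV (CAGCAC, off=1): no sites

Pooled cuts: [58, 109]

Fragments:
  [0,58): 58 bp
  [58,109): 51 bp
  [109,222): 113 bp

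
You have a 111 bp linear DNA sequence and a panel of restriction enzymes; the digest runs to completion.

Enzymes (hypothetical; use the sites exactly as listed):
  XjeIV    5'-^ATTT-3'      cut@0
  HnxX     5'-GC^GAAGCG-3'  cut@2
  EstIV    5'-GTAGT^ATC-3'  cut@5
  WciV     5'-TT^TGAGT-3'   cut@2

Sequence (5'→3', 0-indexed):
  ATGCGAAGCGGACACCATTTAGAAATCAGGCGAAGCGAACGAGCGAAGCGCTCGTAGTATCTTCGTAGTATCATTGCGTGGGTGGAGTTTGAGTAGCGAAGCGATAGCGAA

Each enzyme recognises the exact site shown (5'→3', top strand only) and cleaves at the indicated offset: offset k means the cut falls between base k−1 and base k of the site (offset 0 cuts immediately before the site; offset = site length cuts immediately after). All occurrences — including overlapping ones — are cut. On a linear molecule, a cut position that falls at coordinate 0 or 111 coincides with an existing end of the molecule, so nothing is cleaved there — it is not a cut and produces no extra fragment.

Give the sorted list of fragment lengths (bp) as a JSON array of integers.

Per-enzyme occurrences:
  XjeIV (ATTT, off=0): starts [16] → cuts [16]
  HnxX (GCGAAGCG, off=2): starts [2, 29, 42, 95] → cuts [4, 31, 44, 97]
  EstIV (GTAGTATC, off=5): starts [53, 64] → cuts [58, 69]
  WciV (TTTGAGT, off=2): starts [87] → cuts [89]

Pooled cuts: [4, 16, 31, 44, 58, 69, 89, 97]

Fragments:
  [0,4): 4 bp
  [4,16): 12 bp
  [16,31): 15 bp
  [31,44): 13 bp
  [44,58): 14 bp
  [58,69): 11 bp
  [69,89): 20 bp
  [89,97): 8 bp
  [97,111): 14 bp

[4,8,11,12,13,14,14,15,20]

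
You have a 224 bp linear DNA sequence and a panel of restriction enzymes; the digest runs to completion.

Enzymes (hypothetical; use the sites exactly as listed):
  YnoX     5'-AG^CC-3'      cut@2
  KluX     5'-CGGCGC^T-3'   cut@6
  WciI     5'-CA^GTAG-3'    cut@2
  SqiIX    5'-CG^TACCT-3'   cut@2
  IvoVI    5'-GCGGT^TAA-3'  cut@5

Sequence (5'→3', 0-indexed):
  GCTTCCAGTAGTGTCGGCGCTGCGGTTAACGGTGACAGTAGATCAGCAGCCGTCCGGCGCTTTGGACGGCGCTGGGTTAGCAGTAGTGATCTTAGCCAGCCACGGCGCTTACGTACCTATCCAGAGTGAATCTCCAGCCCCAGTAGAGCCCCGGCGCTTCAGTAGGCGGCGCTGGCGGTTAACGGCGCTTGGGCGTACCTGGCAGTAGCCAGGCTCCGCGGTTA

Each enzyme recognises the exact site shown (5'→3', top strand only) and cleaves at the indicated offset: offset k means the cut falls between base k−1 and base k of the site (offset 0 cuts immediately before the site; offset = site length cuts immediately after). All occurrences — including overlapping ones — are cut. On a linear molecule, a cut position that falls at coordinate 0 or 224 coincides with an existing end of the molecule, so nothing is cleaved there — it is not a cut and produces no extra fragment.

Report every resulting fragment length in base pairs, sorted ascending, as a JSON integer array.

Scan for sites:
  YnoX (AGCC, off=2): starts [47, 93, 97, 135, 146, 206] → cuts [49, 95, 99, 137, 148, 208]
  KluX (CGGCGCT, off=6): starts [14, 54, 66, 102, 151, 166, 182] → cuts [20, 60, 72, 108, 157, 172, 188]
  WciI (CAGTAG, off=2): starts [5, 35, 80, 140, 159, 202] → cuts [7, 37, 82, 142, 161, 204]
  SqiIX (CGTACCT, off=2): starts [111, 193] → cuts [113, 195]
  IvoVI (GCGGTTAA, off=5): starts [21, 174] → cuts [26, 179]

All cut coordinates (distinct, sorted): [7, 20, 26, 37, 49, 60, 72, 82, 95, 99, 108, 113, 137, 142, 148, 157, 161, 172, 179, 188, 195, 204, 208]

Fragments:
  [0,7): 7 bp
  [7,20): 13 bp
  [20,26): 6 bp
  [26,37): 11 bp
  [37,49): 12 bp
  [49,60): 11 bp
  [60,72): 12 bp
  [72,82): 10 bp
  [82,95): 13 bp
  [95,99): 4 bp
  [99,108): 9 bp
  [108,113): 5 bp
  [113,137): 24 bp
  [137,142): 5 bp
  [142,148): 6 bp
  [148,157): 9 bp
  [157,161): 4 bp
  [161,172): 11 bp
  [172,179): 7 bp
  [179,188): 9 bp
  [188,195): 7 bp
  [195,204): 9 bp
  [204,208): 4 bp
  [208,224): 16 bp

[4,4,4,5,5,6,6,7,7,7,9,9,9,9,10,11,11,11,12,12,13,13,16,24]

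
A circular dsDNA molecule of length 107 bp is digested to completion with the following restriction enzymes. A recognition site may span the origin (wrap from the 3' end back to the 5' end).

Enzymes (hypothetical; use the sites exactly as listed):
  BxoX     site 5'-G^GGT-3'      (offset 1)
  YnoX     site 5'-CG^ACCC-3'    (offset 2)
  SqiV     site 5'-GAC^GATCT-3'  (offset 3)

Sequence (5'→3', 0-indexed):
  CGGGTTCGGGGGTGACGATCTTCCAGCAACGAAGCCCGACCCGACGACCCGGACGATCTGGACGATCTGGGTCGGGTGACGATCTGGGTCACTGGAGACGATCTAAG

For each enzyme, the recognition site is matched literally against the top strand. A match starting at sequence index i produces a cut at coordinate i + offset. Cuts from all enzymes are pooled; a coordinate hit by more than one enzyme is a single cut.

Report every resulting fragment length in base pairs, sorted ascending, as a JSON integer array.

[5,6,6,6,6,8,8,8,9,10,13,22]

Per-enzyme occurrences:
  BxoX (GGGT, off=1): starts [1, 9, 68, 73, 85] → cuts [2, 10, 69, 74, 86]
  YnoX (CGACCC, off=2): starts [36, 44] → cuts [38, 46]
  SqiV (GACGATCT, off=3): starts [13, 51, 60, 77, 96] → cuts [16, 54, 63, 80, 99]

All cut coordinates (distinct, sorted): [2, 10, 16, 38, 46, 54, 63, 69, 74, 80, 86, 99]

Fragment lengths:
  2→10: 8 bp
  10→16: 6 bp
  16→38: 22 bp
  38→46: 8 bp
  46→54: 8 bp
  54→63: 9 bp
  63→69: 6 bp
  69→74: 5 bp
  74→80: 6 bp
  80→86: 6 bp
  86→99: 13 bp
  99→2 (wrap): 107-99+2 = 10 bp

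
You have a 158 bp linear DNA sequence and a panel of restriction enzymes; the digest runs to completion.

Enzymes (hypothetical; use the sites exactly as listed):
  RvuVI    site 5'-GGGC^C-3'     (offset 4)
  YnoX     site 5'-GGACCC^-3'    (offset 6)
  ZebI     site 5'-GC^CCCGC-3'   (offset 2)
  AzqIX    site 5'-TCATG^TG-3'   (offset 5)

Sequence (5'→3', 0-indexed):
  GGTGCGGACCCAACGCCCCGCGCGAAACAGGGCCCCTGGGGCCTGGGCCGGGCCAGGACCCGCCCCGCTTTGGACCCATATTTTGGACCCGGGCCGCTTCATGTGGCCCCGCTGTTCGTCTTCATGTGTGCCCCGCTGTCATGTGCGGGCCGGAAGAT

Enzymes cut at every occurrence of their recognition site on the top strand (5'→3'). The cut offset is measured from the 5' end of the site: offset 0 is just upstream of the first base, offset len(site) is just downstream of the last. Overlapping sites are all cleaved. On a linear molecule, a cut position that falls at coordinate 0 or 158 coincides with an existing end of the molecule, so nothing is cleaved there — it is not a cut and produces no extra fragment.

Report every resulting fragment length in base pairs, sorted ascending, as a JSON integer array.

[2,4,4,5,5,5,6,7,8,8,9,9,11,12,13,14,17,19]

Site scan:
  RvuVI GGGCC/4: at [29, 38, 44, 49, 90, 146] ⇒ [33, 42, 48, 53, 94, 150]
  YnoX GGACCC/6: at [5, 55, 71, 84] ⇒ [11, 61, 77, 90]
  ZebI GCCCCGC/2: at [14, 61, 105, 129] ⇒ [16, 63, 107, 131]
  AzqIX TCATGTG/5: at [98, 121, 138] ⇒ [103, 126, 143]

All cut coordinates (distinct, sorted): [11, 16, 33, 42, 48, 53, 61, 63, 77, 90, 94, 103, 107, 126, 131, 143, 150]

Fragment lengths:
  [0,11): 11 bp
  [11,16): 5 bp
  [16,33): 17 bp
  [33,42): 9 bp
  [42,48): 6 bp
  [48,53): 5 bp
  [53,61): 8 bp
  [61,63): 2 bp
  [63,77): 14 bp
  [77,90): 13 bp
  [90,94): 4 bp
  [94,103): 9 bp
  [103,107): 4 bp
  [107,126): 19 bp
  [126,131): 5 bp
  [131,143): 12 bp
  [143,150): 7 bp
  [150,158): 8 bp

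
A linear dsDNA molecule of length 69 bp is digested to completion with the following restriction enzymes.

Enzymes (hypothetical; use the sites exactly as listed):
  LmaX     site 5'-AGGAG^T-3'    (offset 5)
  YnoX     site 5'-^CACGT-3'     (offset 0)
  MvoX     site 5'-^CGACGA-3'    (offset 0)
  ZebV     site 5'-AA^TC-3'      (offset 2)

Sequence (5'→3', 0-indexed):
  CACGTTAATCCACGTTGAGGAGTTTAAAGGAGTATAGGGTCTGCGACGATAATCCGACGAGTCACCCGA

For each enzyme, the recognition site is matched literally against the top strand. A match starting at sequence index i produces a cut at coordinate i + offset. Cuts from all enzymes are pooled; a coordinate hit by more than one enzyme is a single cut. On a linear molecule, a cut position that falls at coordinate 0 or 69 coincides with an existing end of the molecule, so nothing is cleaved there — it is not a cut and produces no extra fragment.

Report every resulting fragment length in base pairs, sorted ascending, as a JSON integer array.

Scan for sites:
  LmaX AGGAGT/5: at [17, 27] ⇒ [22, 32]
  YnoX CACGT/0: at [0, 10] ⇒ [10] (position 0 is a terminus of the linear molecule — no cut)
  MvoX CGACGA/0: at [43, 54] ⇒ [43, 54]
  ZebV AATC/2: at [6, 50] ⇒ [8, 52]

Pooled cuts: [8, 10, 22, 32, 43, 52, 54]

Fragment lengths:
  [0,8): 8 bp
  [8,10): 2 bp
  [10,22): 12 bp
  [22,32): 10 bp
  [32,43): 11 bp
  [43,52): 9 bp
  [52,54): 2 bp
  [54,69): 15 bp

[2,2,8,9,10,11,12,15]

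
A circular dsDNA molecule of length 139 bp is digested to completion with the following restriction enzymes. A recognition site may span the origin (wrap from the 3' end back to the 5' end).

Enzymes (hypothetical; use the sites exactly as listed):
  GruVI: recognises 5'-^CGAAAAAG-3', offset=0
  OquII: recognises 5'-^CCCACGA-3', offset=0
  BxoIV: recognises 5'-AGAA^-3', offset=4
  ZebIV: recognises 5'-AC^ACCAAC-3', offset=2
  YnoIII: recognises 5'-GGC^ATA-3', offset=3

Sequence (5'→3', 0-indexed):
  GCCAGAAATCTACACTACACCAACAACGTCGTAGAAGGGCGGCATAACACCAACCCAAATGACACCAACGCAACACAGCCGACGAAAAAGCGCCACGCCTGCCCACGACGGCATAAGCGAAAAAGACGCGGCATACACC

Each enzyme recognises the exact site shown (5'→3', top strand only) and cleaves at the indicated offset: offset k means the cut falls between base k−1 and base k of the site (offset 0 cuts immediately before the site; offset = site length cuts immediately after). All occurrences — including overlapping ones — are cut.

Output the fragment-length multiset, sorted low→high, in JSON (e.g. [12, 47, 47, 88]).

Per-enzyme occurrences:
  GruVI (CGAAAAAG, off=0): starts [82, 117] → cuts [82, 117]
  OquII (CCCACGA, off=0): starts [101] → cuts [101]
  BxoIV (AGAA, off=4): starts [3, 32] → cuts [7, 36]
  ZebIV (ACACCAAC, off=2): starts [16, 46, 61] → cuts [18, 48, 63]
  YnoIII (GGCATA, off=3): starts [40, 109, 129] → cuts [43, 112, 132]

Pooled cuts: [7, 18, 36, 43, 48, 63, 82, 101, 112, 117, 132]

Fragments:
  7→18: 11 bp
  18→36: 18 bp
  36→43: 7 bp
  43→48: 5 bp
  48→63: 15 bp
  63→82: 19 bp
  82→101: 19 bp
  101→112: 11 bp
  112→117: 5 bp
  117→132: 15 bp
  132→7 (wrap): 139-132+7 = 14 bp

[5,5,7,11,11,14,15,15,18,19,19]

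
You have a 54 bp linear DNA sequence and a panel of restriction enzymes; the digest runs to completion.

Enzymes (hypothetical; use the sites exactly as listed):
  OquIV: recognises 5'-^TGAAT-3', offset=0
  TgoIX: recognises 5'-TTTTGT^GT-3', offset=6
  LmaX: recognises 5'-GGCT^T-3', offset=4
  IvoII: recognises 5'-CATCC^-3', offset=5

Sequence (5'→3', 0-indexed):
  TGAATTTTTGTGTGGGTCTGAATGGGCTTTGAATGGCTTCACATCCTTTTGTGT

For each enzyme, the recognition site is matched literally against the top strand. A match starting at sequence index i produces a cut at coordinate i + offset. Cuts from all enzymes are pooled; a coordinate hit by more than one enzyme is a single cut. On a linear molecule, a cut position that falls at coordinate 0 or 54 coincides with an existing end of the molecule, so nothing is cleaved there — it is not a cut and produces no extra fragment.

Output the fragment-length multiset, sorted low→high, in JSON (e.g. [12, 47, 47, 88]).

[1,2,6,7,8,9,10,11]

Site scan:
  OquIV (TGAAT, off=0): starts [0, 18, 29] → cuts [18, 29] (position 0 is a terminus of the linear molecule — no cut)
  TgoIX (TTTTGTGT, off=6): starts [5, 46] → cuts [11, 52]
  LmaX (GGCTT, off=4): starts [24, 34] → cuts [28, 38]
  IvoII (CATCC, off=5): starts [41] → cuts [46]

All cut coordinates (distinct, sorted): [11, 18, 28, 29, 38, 46, 52]

Fragment lengths:
  [0,11): 11 bp
  [11,18): 7 bp
  [18,28): 10 bp
  [28,29): 1 bp
  [29,38): 9 bp
  [38,46): 8 bp
  [46,52): 6 bp
  [52,54): 2 bp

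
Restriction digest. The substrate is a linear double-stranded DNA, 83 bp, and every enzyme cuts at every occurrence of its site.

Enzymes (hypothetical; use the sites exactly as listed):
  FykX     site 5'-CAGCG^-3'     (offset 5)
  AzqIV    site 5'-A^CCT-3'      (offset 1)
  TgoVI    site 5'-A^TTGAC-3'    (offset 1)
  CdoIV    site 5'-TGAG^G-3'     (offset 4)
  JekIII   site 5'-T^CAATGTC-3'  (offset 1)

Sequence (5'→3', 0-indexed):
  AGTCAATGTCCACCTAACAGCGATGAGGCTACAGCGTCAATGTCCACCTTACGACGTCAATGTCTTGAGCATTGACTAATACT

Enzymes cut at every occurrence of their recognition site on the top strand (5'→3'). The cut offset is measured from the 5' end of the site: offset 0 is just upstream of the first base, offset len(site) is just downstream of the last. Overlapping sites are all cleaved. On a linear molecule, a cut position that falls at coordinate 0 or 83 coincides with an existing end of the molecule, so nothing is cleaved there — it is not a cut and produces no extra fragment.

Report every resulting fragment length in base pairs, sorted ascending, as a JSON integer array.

Scan for sites:
  FykX (CAGCG, off=5): starts [17, 31] → cuts [22, 36]
  AzqIV (ACCT, off=1): starts [11, 45] → cuts [12, 46]
  TgoVI (ATTGAC, off=1): starts [70] → cuts [71]
  CdoIV (TGAGG, off=4): starts [23] → cuts [27]
  JekIII (TCAATGTC, off=1): starts [2, 36, 56] → cuts [3, 37, 57]

All cut coordinates (distinct, sorted): [3, 12, 22, 27, 36, 37, 46, 57, 71]

Fragments:
  [0,3): 3 bp
  [3,12): 9 bp
  [12,22): 10 bp
  [22,27): 5 bp
  [27,36): 9 bp
  [36,37): 1 bp
  [37,46): 9 bp
  [46,57): 11 bp
  [57,71): 14 bp
  [71,83): 12 bp

[1,3,5,9,9,9,10,11,12,14]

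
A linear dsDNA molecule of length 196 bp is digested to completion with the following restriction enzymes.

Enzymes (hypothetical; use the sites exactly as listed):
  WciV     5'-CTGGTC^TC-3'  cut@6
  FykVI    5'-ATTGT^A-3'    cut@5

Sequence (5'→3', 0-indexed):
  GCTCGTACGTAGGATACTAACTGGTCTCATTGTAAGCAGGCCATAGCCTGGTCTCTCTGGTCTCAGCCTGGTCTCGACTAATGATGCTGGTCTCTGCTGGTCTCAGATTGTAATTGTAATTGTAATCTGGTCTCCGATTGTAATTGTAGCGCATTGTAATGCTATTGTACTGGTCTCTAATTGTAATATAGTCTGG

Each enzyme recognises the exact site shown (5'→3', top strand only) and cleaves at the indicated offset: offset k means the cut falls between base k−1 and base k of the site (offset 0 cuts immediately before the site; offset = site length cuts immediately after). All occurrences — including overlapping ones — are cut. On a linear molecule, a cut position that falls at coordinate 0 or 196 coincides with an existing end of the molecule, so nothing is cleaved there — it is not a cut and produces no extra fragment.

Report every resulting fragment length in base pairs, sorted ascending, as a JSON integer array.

[6,6,6,7,7,9,9,9,9,9,10,10,11,11,12,19,20,26]

Scan for sites:
  WciV (CTGGTCTC, off=6): starts [20, 47, 56, 67, 86, 96, 126, 169] → cuts [26, 53, 62, 73, 92, 102, 132, 175]
  FykVI (ATTGTA, off=5): starts [28, 106, 112, 118, 136, 142, 152, 163, 179] → cuts [33, 111, 117, 123, 141, 147, 157, 168, 184]

All cut coordinates (distinct, sorted): [26, 33, 53, 62, 73, 92, 102, 111, 117, 123, 132, 141, 147, 157, 168, 175, 184]

Fragment lengths:
  [0,26): 26 bp
  [26,33): 7 bp
  [33,53): 20 bp
  [53,62): 9 bp
  [62,73): 11 bp
  [73,92): 19 bp
  [92,102): 10 bp
  [102,111): 9 bp
  [111,117): 6 bp
  [117,123): 6 bp
  [123,132): 9 bp
  [132,141): 9 bp
  [141,147): 6 bp
  [147,157): 10 bp
  [157,168): 11 bp
  [168,175): 7 bp
  [175,184): 9 bp
  [184,196): 12 bp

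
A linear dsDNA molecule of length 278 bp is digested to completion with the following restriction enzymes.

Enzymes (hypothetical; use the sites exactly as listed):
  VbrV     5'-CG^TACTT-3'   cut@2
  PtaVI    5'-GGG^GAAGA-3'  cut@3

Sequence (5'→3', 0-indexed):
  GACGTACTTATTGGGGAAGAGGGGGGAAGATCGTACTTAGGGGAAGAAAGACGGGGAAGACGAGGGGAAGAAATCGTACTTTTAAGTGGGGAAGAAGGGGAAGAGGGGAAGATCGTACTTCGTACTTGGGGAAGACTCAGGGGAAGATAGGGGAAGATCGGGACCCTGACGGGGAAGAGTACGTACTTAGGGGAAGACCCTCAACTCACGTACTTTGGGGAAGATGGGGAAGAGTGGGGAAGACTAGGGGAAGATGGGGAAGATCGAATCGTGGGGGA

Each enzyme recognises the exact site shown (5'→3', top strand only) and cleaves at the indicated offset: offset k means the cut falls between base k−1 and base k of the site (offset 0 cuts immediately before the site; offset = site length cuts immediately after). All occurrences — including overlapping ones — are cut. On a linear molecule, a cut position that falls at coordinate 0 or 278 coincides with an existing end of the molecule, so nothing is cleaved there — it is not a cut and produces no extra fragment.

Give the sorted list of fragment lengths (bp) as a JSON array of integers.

Scan for sites:
  VbrV CGTACTT/2: at [2, 31, 74, 113, 120, 181, 208] ⇒ [4, 33, 76, 115, 122, 183, 210]
  PtaVI GGGGAAGA/3: at [12, 22, 39, 52, 63, 87, 96, 104, 127, 139, 149, 170, 189, 216, 225, 235, 246, 255] ⇒ [15, 25, 42, 55, 66, 90, 99, 107, 130, 142, 152, 173, 192, 219, 228, 238, 249, 258]

Pooled cuts: [4, 15, 25, 33, 42, 55, 66, 76, 90, 99, 107, 115, 122, 130, 142, 152, 173, 183, 192, 210, 219, 228, 238, 249, 258]

Fragment lengths:
  [0,4): 4 bp
  [4,15): 11 bp
  [15,25): 10 bp
  [25,33): 8 bp
  [33,42): 9 bp
  [42,55): 13 bp
  [55,66): 11 bp
  [66,76): 10 bp
  [76,90): 14 bp
  [90,99): 9 bp
  [99,107): 8 bp
  [107,115): 8 bp
  [115,122): 7 bp
  [122,130): 8 bp
  [130,142): 12 bp
  [142,152): 10 bp
  [152,173): 21 bp
  [173,183): 10 bp
  [183,192): 9 bp
  [192,210): 18 bp
  [210,219): 9 bp
  [219,228): 9 bp
  [228,238): 10 bp
  [238,249): 11 bp
  [249,258): 9 bp
  [258,278): 20 bp

[4,7,8,8,8,8,9,9,9,9,9,9,10,10,10,10,10,11,11,11,12,13,14,18,20,21]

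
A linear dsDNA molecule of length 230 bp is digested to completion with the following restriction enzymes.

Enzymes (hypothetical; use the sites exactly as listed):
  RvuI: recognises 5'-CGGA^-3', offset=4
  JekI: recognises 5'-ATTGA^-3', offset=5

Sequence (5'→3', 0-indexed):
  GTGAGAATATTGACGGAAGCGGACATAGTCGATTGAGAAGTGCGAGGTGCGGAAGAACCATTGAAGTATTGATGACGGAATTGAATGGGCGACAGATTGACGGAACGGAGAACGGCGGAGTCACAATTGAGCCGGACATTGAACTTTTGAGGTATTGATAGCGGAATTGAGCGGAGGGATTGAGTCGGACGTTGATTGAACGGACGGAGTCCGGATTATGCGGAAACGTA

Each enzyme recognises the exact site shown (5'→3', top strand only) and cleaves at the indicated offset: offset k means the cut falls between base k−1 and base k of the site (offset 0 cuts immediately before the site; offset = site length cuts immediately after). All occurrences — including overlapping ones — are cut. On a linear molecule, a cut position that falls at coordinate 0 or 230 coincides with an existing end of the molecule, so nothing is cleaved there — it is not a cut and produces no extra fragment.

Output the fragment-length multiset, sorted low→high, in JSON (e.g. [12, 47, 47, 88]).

[4,4,4,5,5,5,5,5,6,6,6,6,6,7,7,7,8,8,9,10,10,11,11,13,13,16,16,17]

Per-enzyme occurrences:
  RvuI CGGA/4: at [13, 19, 49, 75, 100, 105, 115, 132, 161, 171, 185, 200, 204, 211, 220] ⇒ [17, 23, 53, 79, 104, 109, 119, 136, 165, 175, 189, 204, 208, 215, 224]
  JekI ATTGA/5: at [8, 31, 59, 67, 79, 95, 125, 137, 153, 165, 178, 194] ⇒ [13, 36, 64, 72, 84, 100, 130, 142, 158, 170, 183, 199]

All cut coordinates (distinct, sorted): [13, 17, 23, 36, 53, 64, 72, 79, 84, 100, 104, 109, 119, 130, 136, 142, 158, 165, 170, 175, 183, 189, 199, 204, 208, 215, 224]

Fragments:
  [0,13): 13 bp
  [13,17): 4 bp
  [17,23): 6 bp
  [23,36): 13 bp
  [36,53): 17 bp
  [53,64): 11 bp
  [64,72): 8 bp
  [72,79): 7 bp
  [79,84): 5 bp
  [84,100): 16 bp
  [100,104): 4 bp
  [104,109): 5 bp
  [109,119): 10 bp
  [119,130): 11 bp
  [130,136): 6 bp
  [136,142): 6 bp
  [142,158): 16 bp
  [158,165): 7 bp
  [165,170): 5 bp
  [170,175): 5 bp
  [175,183): 8 bp
  [183,189): 6 bp
  [189,199): 10 bp
  [199,204): 5 bp
  [204,208): 4 bp
  [208,215): 7 bp
  [215,224): 9 bp
  [224,230): 6 bp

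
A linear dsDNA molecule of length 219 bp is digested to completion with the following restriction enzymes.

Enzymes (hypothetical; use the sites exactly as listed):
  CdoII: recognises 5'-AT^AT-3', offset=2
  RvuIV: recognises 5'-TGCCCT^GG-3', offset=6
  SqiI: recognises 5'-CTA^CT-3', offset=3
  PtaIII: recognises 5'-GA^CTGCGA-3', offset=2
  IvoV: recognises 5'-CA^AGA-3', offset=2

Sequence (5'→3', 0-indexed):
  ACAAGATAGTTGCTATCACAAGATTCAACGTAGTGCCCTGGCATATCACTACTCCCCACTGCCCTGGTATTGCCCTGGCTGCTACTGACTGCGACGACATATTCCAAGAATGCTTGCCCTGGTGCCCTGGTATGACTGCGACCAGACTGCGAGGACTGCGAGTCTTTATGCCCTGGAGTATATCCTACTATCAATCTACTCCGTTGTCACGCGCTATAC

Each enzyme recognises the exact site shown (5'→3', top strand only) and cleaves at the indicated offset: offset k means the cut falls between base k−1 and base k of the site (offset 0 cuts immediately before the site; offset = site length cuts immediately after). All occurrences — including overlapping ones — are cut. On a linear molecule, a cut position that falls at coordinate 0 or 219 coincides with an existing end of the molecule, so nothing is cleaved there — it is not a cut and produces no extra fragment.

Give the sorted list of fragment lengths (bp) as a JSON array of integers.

[3,4,5,6,6,7,7,7,8,8,9,11,11,11,12,14,14,17,19,19,21]

Site scan:
  CdoII ATAT/2: at [42, 98, 179] ⇒ [44, 100, 181]
  RvuIV TGCCCTGG/6: at [33, 59, 70, 114, 122, 168] ⇒ [39, 65, 76, 120, 128, 174]
  SqiI CTACT/3: at [48, 81, 184, 195] ⇒ [51, 84, 187, 198]
  PtaIII GACTGCGA/2: at [86, 133, 144, 153] ⇒ [88, 135, 146, 155]
  IvoV CAAGA/2: at [1, 18, 104] ⇒ [3, 20, 106]

Pooled cuts: [3, 20, 39, 44, 51, 65, 76, 84, 88, 100, 106, 120, 128, 135, 146, 155, 174, 181, 187, 198]

Fragment lengths:
  [0,3): 3 bp
  [3,20): 17 bp
  [20,39): 19 bp
  [39,44): 5 bp
  [44,51): 7 bp
  [51,65): 14 bp
  [65,76): 11 bp
  [76,84): 8 bp
  [84,88): 4 bp
  [88,100): 12 bp
  [100,106): 6 bp
  [106,120): 14 bp
  [120,128): 8 bp
  [128,135): 7 bp
  [135,146): 11 bp
  [146,155): 9 bp
  [155,174): 19 bp
  [174,181): 7 bp
  [181,187): 6 bp
  [187,198): 11 bp
  [198,219): 21 bp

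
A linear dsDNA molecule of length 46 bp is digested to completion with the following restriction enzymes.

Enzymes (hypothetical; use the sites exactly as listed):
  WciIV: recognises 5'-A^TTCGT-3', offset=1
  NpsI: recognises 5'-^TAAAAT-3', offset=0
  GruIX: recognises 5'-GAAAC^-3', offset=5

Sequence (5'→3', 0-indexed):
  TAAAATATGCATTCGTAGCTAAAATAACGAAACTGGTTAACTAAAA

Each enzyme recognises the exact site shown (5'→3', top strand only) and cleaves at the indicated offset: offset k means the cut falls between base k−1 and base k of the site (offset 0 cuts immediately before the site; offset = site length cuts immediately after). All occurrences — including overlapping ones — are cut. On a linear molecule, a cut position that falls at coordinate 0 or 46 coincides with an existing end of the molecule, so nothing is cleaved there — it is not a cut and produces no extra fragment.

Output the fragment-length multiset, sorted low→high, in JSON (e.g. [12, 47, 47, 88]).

[8,11,13,14]

Scan for sites:
  WciIV ATTCGT/1: at [10] ⇒ [11]
  NpsI TAAAAT/0: at [0, 19] ⇒ [19] (position 0 is a terminus of the linear molecule — no cut)
  GruIX GAAAC/5: at [28] ⇒ [33]

All cut coordinates (distinct, sorted): [11, 19, 33]

Fragment lengths:
  [0,11): 11 bp
  [11,19): 8 bp
  [19,33): 14 bp
  [33,46): 13 bp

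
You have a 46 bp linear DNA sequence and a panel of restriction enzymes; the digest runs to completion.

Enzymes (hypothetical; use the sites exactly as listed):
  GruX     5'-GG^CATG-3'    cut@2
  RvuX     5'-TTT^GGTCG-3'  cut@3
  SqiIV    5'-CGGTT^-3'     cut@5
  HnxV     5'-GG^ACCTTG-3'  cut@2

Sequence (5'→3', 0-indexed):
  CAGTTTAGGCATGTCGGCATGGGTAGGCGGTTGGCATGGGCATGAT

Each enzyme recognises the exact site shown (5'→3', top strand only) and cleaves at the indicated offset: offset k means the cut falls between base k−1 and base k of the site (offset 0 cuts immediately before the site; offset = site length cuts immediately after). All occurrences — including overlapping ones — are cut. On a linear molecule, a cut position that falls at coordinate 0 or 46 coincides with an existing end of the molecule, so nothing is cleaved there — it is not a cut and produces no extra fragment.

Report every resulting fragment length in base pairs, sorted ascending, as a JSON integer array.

Site scan:
  GruX GGCATG/2: at [7, 15, 32, 38] ⇒ [9, 17, 34, 40]
  RvuX (TTTGGTCG, off=3): no sites
  SqiIV CGGTT/5: at [27] ⇒ [32]
  HnxV (GGACCTTG, off=2): no sites

Pooled cuts: [9, 17, 32, 34, 40]

Fragment lengths:
  [0,9): 9 bp
  [9,17): 8 bp
  [17,32): 15 bp
  [32,34): 2 bp
  [34,40): 6 bp
  [40,46): 6 bp

[2,6,6,8,9,15]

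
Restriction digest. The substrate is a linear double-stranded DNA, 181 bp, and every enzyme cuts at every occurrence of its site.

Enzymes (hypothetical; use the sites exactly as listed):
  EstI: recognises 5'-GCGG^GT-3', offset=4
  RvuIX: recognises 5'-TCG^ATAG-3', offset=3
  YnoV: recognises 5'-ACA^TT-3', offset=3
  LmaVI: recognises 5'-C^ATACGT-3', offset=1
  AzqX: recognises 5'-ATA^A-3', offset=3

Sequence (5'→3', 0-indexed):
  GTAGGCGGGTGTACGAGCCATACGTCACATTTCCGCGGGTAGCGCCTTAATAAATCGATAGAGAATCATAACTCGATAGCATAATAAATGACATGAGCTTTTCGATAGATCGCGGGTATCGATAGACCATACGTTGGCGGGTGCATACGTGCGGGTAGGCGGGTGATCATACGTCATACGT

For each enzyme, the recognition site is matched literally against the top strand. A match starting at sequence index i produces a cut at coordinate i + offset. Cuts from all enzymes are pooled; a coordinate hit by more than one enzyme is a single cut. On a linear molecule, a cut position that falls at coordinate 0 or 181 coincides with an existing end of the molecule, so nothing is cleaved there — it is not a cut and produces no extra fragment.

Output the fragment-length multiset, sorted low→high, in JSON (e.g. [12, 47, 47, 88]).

[3,4,5,5,6,6,6,7,7,8,8,8,9,10,10,11,11,12,13,14,18]

Per-enzyme occurrences:
  EstI GCGGGT/4: at [4, 34, 111, 136, 150, 158] ⇒ [8, 38, 115, 140, 154, 162]
  RvuIX TCGATAG/3: at [54, 72, 101, 118] ⇒ [57, 75, 104, 121]
  YnoV ACATT/3: at [26] ⇒ [29]
  LmaVI CATACGT/1: at [18, 127, 143, 167, 174] ⇒ [19, 128, 144, 168, 175]
  AzqX ATAA/3: at [49, 67, 80, 83] ⇒ [52, 70, 83, 86]

Pooled cuts: [8, 19, 29, 38, 52, 57, 70, 75, 83, 86, 104, 115, 121, 128, 140, 144, 154, 162, 168, 175]

Fragment lengths:
  [0,8): 8 bp
  [8,19): 11 bp
  [19,29): 10 bp
  [29,38): 9 bp
  [38,52): 14 bp
  [52,57): 5 bp
  [57,70): 13 bp
  [70,75): 5 bp
  [75,83): 8 bp
  [83,86): 3 bp
  [86,104): 18 bp
  [104,115): 11 bp
  [115,121): 6 bp
  [121,128): 7 bp
  [128,140): 12 bp
  [140,144): 4 bp
  [144,154): 10 bp
  [154,162): 8 bp
  [162,168): 6 bp
  [168,175): 7 bp
  [175,181): 6 bp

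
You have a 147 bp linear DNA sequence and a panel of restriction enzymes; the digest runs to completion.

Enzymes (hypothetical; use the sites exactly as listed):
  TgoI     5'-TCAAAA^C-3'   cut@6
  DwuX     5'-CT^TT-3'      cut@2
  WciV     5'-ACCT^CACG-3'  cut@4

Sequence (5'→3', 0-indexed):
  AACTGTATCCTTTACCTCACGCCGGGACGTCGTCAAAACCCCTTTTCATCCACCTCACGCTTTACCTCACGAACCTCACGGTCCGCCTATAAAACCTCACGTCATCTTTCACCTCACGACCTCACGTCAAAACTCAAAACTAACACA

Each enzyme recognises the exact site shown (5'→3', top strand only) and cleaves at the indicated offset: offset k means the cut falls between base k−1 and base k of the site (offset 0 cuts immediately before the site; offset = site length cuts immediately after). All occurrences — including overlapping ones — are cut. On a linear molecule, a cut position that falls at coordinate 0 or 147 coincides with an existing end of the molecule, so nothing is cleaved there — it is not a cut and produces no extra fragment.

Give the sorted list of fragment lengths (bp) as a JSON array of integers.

Per-enzyme occurrences:
  TgoI (TCAAAAC, off=6): starts [32, 126, 133] → cuts [38, 132, 139]
  DwuX (CTTT, off=2): starts [9, 41, 59, 105] → cuts [11, 43, 61, 107]
  WciV (ACCTCACG, off=4): starts [13, 51, 63, 72, 93, 110, 118] → cuts [17, 55, 67, 76, 97, 114, 122]

All cut coordinates (distinct, sorted): [11, 17, 38, 43, 55, 61, 67, 76, 97, 107, 114, 122, 132, 139]

Fragment lengths:
  [0,11): 11 bp
  [11,17): 6 bp
  [17,38): 21 bp
  [38,43): 5 bp
  [43,55): 12 bp
  [55,61): 6 bp
  [61,67): 6 bp
  [67,76): 9 bp
  [76,97): 21 bp
  [97,107): 10 bp
  [107,114): 7 bp
  [114,122): 8 bp
  [122,132): 10 bp
  [132,139): 7 bp
  [139,147): 8 bp

[5,6,6,6,7,7,8,8,9,10,10,11,12,21,21]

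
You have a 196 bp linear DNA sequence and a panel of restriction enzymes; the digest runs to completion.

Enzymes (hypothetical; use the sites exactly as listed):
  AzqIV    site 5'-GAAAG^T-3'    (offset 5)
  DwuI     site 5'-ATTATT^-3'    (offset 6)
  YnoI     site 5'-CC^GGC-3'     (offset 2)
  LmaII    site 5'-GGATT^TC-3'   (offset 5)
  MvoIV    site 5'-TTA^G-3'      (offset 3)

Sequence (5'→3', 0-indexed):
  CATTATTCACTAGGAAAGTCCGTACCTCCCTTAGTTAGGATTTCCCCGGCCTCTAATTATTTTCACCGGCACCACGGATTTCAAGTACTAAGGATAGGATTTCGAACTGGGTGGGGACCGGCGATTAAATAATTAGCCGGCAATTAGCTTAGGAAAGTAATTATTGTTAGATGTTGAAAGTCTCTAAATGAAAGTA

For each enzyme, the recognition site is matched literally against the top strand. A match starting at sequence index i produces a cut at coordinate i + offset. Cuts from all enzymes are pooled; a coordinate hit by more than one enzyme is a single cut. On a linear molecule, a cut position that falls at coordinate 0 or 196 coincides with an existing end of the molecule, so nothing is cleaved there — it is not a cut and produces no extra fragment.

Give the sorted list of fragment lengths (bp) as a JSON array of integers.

Scan for sites:
  AzqIV GAAAGT/5: at [13, 152, 175, 189] ⇒ [18, 157, 180, 194]
  DwuI ATTATT/6: at [1, 55, 159] ⇒ [7, 61, 165]
  YnoI CCGGC/2: at [45, 65, 117, 136] ⇒ [47, 67, 119, 138]
  LmaII GGATTTC/5: at [37, 75, 96] ⇒ [42, 80, 101]
  MvoIV TTAG/3: at [30, 34, 132, 143, 148, 166] ⇒ [33, 37, 135, 146, 151, 169]

All cut coordinates (distinct, sorted): [7, 18, 33, 37, 42, 47, 61, 67, 80, 101, 119, 135, 138, 146, 151, 157, 165, 169, 180, 194]

Fragments:
  [0,7): 7 bp
  [7,18): 11 bp
  [18,33): 15 bp
  [33,37): 4 bp
  [37,42): 5 bp
  [42,47): 5 bp
  [47,61): 14 bp
  [61,67): 6 bp
  [67,80): 13 bp
  [80,101): 21 bp
  [101,119): 18 bp
  [119,135): 16 bp
  [135,138): 3 bp
  [138,146): 8 bp
  [146,151): 5 bp
  [151,157): 6 bp
  [157,165): 8 bp
  [165,169): 4 bp
  [169,180): 11 bp
  [180,194): 14 bp
  [194,196): 2 bp

[2,3,4,4,5,5,5,6,6,7,8,8,11,11,13,14,14,15,16,18,21]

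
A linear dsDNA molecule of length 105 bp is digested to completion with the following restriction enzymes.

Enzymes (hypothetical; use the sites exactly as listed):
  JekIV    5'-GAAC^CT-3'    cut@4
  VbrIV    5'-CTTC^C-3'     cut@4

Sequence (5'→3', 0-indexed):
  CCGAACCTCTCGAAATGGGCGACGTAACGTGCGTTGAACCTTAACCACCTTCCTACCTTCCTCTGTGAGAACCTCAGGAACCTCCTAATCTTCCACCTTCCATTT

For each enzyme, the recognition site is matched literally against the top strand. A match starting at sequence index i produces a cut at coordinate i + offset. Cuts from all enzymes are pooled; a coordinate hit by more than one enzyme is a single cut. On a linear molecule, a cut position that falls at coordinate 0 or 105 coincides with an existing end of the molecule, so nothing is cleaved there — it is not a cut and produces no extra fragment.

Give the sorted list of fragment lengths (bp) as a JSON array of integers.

Site scan:
  JekIV (GAACCT, off=4): starts [2, 35, 68, 77] → cuts [6, 39, 72, 81]
  VbrIV (CTTCC, off=4): starts [48, 56, 89, 96] → cuts [52, 60, 93, 100]

All cut coordinates (distinct, sorted): [6, 39, 52, 60, 72, 81, 93, 100]

Fragments:
  [0,6): 6 bp
  [6,39): 33 bp
  [39,52): 13 bp
  [52,60): 8 bp
  [60,72): 12 bp
  [72,81): 9 bp
  [81,93): 12 bp
  [93,100): 7 bp
  [100,105): 5 bp

[5,6,7,8,9,12,12,13,33]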